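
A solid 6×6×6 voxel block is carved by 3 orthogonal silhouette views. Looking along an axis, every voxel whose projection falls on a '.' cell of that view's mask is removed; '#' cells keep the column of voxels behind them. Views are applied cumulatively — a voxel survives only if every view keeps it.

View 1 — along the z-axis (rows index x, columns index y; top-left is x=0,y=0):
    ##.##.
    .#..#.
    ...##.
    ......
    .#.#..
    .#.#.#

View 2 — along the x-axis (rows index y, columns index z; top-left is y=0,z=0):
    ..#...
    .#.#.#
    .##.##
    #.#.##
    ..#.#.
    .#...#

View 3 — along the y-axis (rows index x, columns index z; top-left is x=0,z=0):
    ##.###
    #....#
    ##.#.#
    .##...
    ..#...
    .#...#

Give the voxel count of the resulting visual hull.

before carving: 216 voxels (6×6×6)
V1 z: intersect with XY mask (13 set) -- 78 left
V2 x: intersect with YZ mask (16 set) -- 37 left
V3 y: intersect with XZ mask (16 set) -- 16 left

voxel count = 16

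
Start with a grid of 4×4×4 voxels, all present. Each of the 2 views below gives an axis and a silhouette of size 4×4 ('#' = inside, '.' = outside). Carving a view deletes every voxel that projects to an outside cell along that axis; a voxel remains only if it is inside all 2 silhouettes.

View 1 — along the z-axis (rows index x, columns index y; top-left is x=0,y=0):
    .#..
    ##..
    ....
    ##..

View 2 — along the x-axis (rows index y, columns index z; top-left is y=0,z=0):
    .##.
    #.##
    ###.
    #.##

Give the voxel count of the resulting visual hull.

13 voxels

full grid |V| = 64
  1. axis=2 (XY plane), |mask|=5  ⇒  voxels=20
  2. axis=0 (YZ plane), |mask|=11  ⇒  voxels=13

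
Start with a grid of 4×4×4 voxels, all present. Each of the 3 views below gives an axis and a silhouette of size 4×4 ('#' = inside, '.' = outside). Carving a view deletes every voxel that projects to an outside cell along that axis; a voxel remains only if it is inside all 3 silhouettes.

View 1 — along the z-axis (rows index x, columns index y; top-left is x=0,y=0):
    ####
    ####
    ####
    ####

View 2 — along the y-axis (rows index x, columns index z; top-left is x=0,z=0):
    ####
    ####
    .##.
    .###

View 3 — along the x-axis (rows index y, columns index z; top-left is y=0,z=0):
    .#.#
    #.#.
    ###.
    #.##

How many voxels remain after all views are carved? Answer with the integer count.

remaining voxels: 32

before carving: 64 voxels (4×4×4)
carve view 1 (along z, XY-mask fill 16/16): 64 voxels remain
carve view 2 (along y, XZ-mask fill 13/16): 52 voxels remain
carve view 3 (along x, YZ-mask fill 10/16): 32 voxels remain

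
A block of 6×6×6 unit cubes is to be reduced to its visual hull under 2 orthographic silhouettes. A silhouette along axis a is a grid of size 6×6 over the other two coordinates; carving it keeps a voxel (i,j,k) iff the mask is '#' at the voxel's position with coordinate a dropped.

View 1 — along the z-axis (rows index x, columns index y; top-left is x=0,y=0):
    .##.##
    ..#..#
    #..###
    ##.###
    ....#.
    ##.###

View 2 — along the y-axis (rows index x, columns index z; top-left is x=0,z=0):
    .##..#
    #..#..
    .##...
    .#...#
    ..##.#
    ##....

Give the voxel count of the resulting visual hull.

before carving: 216 voxels (6×6×6)
V1 z: intersect with XY mask (21 set) -- 126 left
V2 y: intersect with XZ mask (14 set) -- 47 left

|visual hull| = 47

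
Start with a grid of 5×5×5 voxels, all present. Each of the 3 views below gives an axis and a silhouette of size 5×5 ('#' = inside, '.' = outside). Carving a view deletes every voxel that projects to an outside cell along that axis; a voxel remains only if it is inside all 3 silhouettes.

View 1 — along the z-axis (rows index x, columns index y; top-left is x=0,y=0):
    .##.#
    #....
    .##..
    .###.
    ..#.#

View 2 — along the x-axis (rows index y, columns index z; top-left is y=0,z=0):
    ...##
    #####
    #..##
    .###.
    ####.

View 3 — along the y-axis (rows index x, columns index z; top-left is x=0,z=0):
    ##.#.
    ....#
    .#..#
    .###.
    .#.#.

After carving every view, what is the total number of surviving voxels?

start: 5×5×5 = 125 voxels
after view 1 [z-axis, 11 of 25 cells solid] → remaining = 55
after view 2 [x-axis, 17 of 25 cells solid] → remaining = 40
after view 3 [y-axis, 11 of 25 cells solid] → remaining = 22

22 voxels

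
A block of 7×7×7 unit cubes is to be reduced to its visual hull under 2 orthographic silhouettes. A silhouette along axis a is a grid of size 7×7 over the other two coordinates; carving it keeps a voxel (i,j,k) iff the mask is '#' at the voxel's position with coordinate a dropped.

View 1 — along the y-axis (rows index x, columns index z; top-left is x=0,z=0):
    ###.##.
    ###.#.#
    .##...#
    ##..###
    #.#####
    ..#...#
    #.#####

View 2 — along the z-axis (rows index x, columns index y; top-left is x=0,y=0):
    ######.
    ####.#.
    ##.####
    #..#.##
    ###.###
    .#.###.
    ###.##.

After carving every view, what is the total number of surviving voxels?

full grid |V| = 343
carve view 1 (along y, XZ-mask fill 32/49): 224 voxels remain
carve view 2 (along z, XY-mask fill 36/49): 167 voxels remain

remaining voxels: 167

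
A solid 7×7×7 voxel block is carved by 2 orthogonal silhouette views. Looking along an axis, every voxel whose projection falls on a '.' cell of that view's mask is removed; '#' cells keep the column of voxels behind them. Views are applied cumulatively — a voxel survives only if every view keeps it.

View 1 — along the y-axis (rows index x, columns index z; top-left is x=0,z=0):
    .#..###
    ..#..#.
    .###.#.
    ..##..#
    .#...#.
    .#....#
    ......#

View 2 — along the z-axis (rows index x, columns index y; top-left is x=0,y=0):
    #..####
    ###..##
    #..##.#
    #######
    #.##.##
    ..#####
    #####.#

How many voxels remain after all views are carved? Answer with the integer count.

initial block: 7^3 = 343
after view 1 [y-axis, 18 of 49 cells solid] → remaining = 126
after view 2 [z-axis, 37 of 49 cells solid] → remaining = 93

remaining voxels: 93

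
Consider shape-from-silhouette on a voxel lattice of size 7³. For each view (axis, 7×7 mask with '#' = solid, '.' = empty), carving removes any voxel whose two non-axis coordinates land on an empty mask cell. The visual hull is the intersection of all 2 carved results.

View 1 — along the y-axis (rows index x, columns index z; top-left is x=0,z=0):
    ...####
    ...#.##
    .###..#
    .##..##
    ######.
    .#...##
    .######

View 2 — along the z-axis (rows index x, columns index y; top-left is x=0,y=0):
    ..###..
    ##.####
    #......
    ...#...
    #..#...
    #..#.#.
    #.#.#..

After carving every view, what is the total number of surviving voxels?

voxel count = 77

before carving: 343 voxels (7×7×7)
step 1: project along y, AND mask (30/49) → |grid| = 210
step 2: project along z, AND mask (19/49) → |grid| = 77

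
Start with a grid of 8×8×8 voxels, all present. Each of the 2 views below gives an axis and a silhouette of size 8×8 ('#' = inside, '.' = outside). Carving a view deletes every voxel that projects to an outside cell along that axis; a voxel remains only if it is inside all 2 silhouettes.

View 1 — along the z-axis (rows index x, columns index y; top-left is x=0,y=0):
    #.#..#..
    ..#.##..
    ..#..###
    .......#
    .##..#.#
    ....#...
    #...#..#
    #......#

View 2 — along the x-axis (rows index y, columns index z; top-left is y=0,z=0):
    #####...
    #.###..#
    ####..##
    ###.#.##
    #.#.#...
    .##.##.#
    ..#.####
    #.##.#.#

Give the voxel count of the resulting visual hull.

initial block: 8^3 = 512
V1 z: intersect with XY mask (21 set) -- 168 left
V2 x: intersect with YZ mask (40 set) -- 103 left

voxel count = 103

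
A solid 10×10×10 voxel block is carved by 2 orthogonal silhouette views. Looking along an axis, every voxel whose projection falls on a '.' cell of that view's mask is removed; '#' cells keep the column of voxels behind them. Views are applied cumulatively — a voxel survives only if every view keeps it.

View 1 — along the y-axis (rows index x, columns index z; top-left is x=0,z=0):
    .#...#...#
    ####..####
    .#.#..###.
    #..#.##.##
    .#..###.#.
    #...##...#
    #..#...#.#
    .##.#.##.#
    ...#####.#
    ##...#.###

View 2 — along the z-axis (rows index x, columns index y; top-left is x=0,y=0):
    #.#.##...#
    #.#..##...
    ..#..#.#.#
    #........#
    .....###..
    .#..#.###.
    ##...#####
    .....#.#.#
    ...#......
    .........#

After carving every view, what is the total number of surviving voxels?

voxel count = 172

initial block: 10^3 = 1000
after view 1 [y-axis, 53 of 100 cells solid] → remaining = 530
after view 2 [z-axis, 35 of 100 cells solid] → remaining = 172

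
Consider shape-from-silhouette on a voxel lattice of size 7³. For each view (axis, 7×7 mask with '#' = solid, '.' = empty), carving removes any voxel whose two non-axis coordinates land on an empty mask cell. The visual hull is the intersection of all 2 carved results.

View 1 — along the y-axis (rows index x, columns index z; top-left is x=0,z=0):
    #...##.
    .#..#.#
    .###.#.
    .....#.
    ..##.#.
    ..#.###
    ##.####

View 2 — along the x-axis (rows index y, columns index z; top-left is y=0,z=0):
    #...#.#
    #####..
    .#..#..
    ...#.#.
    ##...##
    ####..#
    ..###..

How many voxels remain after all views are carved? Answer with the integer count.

|visual hull| = 78

initial block: 7^3 = 343
after view 1 [y-axis, 24 of 49 cells solid] → remaining = 168
after view 2 [x-axis, 24 of 49 cells solid] → remaining = 78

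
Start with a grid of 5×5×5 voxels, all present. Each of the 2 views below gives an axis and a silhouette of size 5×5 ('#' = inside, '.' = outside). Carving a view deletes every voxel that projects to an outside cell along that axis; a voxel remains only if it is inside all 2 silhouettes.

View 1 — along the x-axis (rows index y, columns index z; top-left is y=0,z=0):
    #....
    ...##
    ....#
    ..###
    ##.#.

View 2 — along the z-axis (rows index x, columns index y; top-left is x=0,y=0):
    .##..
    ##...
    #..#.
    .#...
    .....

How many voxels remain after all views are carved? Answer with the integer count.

initial block: 5^3 = 125
  1. axis=0 (YZ plane), |mask|=10  ⇒  voxels=50
  2. axis=2 (XY plane), |mask|=7  ⇒  voxels=12

voxel count = 12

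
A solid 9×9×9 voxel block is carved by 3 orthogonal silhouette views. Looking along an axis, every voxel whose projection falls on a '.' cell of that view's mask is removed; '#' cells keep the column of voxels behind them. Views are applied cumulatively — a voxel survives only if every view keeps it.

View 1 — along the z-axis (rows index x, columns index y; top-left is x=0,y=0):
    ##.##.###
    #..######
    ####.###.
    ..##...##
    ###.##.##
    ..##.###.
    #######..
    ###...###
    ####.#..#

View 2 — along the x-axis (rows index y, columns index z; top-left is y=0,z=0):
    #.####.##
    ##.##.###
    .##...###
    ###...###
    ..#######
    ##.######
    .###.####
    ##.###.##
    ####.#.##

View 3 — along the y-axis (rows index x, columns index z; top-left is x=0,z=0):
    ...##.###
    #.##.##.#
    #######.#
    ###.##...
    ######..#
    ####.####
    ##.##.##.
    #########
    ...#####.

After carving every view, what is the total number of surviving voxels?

|visual hull| = 273

full grid |V| = 729
step 1: project along z, AND mask (56/81) → |grid| = 504
step 2: project along x, AND mask (61/81) → |grid| = 377
step 3: project along y, AND mask (59/81) → |grid| = 273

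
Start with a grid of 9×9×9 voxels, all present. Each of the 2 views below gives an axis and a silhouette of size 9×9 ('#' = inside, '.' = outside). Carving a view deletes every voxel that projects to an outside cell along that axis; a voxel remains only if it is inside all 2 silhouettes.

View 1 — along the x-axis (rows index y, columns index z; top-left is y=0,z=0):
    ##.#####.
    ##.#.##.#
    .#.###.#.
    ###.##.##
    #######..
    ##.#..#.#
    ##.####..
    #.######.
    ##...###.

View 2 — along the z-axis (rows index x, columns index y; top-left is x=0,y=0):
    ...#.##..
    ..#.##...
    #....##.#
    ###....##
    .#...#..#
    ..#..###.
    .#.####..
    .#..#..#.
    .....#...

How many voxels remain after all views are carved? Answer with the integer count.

|visual hull| = 183

full grid |V| = 729
step 1: project along x, AND mask (55/81) → |grid| = 495
step 2: project along z, AND mask (31/81) → |grid| = 183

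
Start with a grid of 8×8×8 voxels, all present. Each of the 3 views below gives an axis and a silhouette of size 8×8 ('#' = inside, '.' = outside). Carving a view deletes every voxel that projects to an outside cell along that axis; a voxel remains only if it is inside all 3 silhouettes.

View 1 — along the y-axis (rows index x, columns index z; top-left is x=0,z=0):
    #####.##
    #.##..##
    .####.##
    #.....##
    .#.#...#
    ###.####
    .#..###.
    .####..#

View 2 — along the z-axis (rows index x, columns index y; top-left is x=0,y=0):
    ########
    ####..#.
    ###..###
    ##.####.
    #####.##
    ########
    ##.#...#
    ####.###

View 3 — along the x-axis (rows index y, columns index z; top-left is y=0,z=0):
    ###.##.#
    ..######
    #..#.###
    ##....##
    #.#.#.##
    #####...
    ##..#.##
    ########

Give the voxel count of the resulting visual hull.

before carving: 512 voxels (8×8×8)
  1. axis=1 (XZ plane), |mask|=40  ⇒  voxels=320
  2. axis=2 (XY plane), |mask|=51  ⇒  voxels=263
  3. axis=0 (YZ plane), |mask|=44  ⇒  voxels=187

187 voxels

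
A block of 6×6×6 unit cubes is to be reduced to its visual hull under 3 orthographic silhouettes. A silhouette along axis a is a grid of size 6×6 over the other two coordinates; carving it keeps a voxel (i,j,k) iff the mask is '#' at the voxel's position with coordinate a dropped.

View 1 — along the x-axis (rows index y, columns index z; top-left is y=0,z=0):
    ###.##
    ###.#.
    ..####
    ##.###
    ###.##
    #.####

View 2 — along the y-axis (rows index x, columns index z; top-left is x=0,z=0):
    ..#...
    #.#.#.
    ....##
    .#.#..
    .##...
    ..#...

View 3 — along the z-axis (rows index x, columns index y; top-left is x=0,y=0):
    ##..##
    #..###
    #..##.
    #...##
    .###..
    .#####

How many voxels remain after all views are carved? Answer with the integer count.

32 voxels

initial block: 6^3 = 216
step 1: project along x, AND mask (28/36) → |grid| = 168
step 2: project along y, AND mask (11/36) → |grid| = 53
step 3: project along z, AND mask (22/36) → |grid| = 32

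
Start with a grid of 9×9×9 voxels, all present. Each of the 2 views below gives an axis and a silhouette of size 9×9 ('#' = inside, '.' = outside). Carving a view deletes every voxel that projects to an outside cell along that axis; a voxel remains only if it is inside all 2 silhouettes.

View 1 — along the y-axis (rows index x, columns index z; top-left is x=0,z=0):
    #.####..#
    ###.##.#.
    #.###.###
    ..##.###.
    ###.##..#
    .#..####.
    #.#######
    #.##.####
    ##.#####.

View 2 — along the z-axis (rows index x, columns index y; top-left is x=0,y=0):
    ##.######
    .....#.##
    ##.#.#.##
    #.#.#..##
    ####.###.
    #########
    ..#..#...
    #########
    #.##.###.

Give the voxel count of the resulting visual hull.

start: 9×9×9 = 729 voxels
  1. axis=1 (XZ plane), |mask|=57  ⇒  voxels=513
  2. axis=2 (XY plane), |mask|=55  ⇒  voxels=341

341 voxels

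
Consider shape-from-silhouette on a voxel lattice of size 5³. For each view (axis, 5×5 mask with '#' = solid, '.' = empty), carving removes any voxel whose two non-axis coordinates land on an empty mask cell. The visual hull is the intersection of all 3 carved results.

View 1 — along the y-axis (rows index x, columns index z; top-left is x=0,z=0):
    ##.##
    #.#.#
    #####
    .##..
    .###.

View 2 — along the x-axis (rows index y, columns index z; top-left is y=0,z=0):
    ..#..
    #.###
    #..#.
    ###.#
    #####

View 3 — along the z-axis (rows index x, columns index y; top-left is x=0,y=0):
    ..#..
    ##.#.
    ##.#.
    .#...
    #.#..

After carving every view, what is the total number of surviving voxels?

|visual hull| = 21

start: 5×5×5 = 125 voxels
step 1: project along y, AND mask (17/25) → |grid| = 85
step 2: project along x, AND mask (16/25) → |grid| = 54
step 3: project along z, AND mask (10/25) → |grid| = 21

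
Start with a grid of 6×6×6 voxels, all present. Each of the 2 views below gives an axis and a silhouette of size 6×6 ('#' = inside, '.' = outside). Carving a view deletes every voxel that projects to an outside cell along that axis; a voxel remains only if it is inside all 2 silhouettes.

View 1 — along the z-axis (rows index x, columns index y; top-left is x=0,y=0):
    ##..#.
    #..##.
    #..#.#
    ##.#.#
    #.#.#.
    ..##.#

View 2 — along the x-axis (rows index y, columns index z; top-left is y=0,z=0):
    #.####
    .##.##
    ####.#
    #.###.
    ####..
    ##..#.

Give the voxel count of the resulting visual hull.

80 voxels

initial block: 6^3 = 216
V1 z: intersect with XY mask (19 set) -- 114 left
V2 x: intersect with YZ mask (25 set) -- 80 left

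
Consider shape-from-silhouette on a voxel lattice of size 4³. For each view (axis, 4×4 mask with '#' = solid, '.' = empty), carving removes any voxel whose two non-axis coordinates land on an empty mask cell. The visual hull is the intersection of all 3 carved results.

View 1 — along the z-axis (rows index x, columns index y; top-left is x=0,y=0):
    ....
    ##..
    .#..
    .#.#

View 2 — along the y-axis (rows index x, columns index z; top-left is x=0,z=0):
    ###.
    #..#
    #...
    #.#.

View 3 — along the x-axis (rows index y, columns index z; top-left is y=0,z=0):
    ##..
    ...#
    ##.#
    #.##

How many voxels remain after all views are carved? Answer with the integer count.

remaining voxels: 4

start: 4×4×4 = 64 voxels
  1. axis=2 (XY plane), |mask|=5  ⇒  voxels=20
  2. axis=1 (XZ plane), |mask|=8  ⇒  voxels=9
  3. axis=0 (YZ plane), |mask|=9  ⇒  voxels=4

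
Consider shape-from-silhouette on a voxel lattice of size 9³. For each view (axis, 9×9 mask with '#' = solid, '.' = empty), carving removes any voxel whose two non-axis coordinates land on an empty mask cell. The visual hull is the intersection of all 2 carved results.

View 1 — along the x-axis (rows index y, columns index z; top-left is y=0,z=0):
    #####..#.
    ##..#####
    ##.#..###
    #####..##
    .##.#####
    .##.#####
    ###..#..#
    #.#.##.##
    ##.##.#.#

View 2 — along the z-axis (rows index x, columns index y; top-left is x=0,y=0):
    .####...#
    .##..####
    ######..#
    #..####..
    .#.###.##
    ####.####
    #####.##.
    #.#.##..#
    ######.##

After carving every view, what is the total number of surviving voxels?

before carving: 729 voxels (9×9×9)
[1] x-view keeps 57 columns → grid now 513
[2] z-view keeps 57 columns → grid now 366

voxel count = 366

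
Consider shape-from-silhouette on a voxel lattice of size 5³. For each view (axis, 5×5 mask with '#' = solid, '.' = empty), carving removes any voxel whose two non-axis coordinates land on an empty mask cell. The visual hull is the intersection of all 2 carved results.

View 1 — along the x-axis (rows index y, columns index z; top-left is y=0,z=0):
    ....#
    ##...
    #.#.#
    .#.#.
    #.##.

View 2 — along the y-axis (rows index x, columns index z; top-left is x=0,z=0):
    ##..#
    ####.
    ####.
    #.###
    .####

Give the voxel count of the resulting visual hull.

start: 5×5×5 = 125 voxels
V1 x: intersect with YZ mask (11 set) -- 55 left
V2 y: intersect with XZ mask (19 set) -- 42 left

voxel count = 42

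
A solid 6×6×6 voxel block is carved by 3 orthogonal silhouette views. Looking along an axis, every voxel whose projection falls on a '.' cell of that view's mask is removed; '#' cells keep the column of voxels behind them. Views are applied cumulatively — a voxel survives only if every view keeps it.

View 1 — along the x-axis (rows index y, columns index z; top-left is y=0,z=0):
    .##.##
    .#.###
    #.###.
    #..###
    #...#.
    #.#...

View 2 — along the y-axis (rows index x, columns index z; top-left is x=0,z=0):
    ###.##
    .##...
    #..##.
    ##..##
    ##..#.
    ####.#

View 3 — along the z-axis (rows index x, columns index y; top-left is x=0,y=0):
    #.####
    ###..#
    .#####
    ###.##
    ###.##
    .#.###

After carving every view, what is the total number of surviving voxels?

|visual hull| = 59

full grid |V| = 216
after view 1 [x-axis, 20 of 36 cells solid] → remaining = 120
after view 2 [y-axis, 22 of 36 cells solid] → remaining = 74
after view 3 [z-axis, 28 of 36 cells solid] → remaining = 59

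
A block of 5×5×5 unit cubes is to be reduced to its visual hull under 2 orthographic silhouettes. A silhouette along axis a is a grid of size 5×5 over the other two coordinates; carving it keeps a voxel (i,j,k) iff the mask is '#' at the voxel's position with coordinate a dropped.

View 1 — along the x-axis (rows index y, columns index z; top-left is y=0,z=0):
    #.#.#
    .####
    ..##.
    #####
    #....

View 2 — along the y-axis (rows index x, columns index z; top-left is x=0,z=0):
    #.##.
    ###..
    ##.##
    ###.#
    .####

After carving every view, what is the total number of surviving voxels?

full grid |V| = 125
  1. axis=0 (YZ plane), |mask|=15  ⇒  voxels=75
  2. axis=1 (XZ plane), |mask|=18  ⇒  voxels=54

|visual hull| = 54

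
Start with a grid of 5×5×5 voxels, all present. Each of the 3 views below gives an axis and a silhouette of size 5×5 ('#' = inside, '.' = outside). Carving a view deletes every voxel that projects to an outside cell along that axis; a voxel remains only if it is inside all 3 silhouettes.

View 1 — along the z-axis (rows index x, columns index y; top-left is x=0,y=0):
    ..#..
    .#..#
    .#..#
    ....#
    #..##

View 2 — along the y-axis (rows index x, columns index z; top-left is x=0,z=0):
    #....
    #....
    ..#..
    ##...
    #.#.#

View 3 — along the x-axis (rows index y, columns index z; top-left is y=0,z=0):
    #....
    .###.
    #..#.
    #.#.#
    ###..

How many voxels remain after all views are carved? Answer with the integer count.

full grid |V| = 125
step 1: project along z, AND mask (9/25) → |grid| = 45
step 2: project along y, AND mask (8/25) → |grid| = 16
step 3: project along x, AND mask (12/25) → |grid| = 12

remaining voxels: 12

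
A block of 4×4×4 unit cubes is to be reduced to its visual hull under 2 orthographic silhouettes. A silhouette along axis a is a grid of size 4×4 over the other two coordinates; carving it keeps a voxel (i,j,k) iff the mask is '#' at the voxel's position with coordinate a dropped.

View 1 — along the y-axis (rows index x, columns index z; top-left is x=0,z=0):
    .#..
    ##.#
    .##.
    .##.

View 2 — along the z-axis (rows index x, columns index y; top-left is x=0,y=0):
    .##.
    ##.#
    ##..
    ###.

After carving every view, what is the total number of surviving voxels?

initial block: 4^3 = 64
  1. axis=1 (XZ plane), |mask|=8  ⇒  voxels=32
  2. axis=2 (XY plane), |mask|=10  ⇒  voxels=21

21 voxels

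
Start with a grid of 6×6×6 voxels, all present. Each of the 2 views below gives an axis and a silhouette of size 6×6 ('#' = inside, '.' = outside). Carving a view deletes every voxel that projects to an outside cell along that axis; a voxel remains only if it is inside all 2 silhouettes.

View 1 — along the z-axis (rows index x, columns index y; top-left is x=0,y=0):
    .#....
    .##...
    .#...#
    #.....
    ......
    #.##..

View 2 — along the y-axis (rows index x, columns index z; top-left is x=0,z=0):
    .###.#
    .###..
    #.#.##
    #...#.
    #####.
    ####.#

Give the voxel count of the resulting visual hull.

full grid |V| = 216
carve view 1 (along z, XY-mask fill 9/36): 54 voxels remain
carve view 2 (along y, XZ-mask fill 23/36): 35 voxels remain

remaining voxels: 35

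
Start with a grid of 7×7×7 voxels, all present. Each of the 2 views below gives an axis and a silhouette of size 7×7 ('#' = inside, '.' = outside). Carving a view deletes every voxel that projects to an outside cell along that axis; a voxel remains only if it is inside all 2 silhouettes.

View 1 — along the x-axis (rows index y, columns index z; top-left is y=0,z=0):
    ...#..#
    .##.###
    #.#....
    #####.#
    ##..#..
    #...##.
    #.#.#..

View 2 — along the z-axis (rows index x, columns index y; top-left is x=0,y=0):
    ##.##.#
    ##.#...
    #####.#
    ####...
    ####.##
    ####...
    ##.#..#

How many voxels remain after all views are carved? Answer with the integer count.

|visual hull| = 120

start: 7×7×7 = 343 voxels
after view 1 [x-axis, 24 of 49 cells solid] → remaining = 168
after view 2 [z-axis, 32 of 49 cells solid] → remaining = 120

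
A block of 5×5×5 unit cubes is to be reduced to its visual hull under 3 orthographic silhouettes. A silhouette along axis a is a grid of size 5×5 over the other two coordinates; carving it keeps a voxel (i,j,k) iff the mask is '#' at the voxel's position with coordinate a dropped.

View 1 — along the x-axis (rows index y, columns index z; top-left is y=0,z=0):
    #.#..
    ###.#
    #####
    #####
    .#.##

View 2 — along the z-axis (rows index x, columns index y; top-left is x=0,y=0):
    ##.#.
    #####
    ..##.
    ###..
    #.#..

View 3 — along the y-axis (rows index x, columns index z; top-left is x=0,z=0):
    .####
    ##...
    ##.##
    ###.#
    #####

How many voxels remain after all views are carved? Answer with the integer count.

|visual hull| = 41

before carving: 125 voxels (5×5×5)
V1 x: intersect with YZ mask (19 set) -- 95 left
V2 z: intersect with XY mask (15 set) -- 58 left
V3 y: intersect with XZ mask (19 set) -- 41 left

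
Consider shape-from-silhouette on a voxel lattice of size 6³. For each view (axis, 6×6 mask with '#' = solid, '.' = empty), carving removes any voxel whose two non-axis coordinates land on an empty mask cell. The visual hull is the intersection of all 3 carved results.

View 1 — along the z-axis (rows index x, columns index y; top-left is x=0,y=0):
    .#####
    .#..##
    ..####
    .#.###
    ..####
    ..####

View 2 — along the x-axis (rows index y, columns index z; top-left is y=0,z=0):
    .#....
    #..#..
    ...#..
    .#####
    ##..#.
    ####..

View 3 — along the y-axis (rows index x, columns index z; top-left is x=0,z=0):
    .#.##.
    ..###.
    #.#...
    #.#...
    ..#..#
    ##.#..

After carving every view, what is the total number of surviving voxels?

|visual hull| = 33

before carving: 216 voxels (6×6×6)
[1] z-view keeps 24 columns → grid now 144
[2] x-view keeps 16 columns → grid now 77
[3] y-view keeps 15 columns → grid now 33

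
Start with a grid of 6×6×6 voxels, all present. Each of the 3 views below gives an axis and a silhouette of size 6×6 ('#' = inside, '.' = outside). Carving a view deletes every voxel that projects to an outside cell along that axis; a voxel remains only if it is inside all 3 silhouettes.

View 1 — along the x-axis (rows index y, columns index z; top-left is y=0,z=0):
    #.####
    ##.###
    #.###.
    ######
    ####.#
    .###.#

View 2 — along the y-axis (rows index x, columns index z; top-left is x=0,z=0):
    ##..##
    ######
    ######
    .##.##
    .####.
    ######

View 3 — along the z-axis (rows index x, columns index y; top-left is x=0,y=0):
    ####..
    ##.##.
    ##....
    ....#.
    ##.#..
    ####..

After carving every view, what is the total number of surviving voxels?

full grid |V| = 216
carve view 1 (along x, YZ-mask fill 29/36): 174 voxels remain
carve view 2 (along y, XZ-mask fill 30/36): 142 voxels remain
carve view 3 (along z, XY-mask fill 18/36): 77 voxels remain

77 voxels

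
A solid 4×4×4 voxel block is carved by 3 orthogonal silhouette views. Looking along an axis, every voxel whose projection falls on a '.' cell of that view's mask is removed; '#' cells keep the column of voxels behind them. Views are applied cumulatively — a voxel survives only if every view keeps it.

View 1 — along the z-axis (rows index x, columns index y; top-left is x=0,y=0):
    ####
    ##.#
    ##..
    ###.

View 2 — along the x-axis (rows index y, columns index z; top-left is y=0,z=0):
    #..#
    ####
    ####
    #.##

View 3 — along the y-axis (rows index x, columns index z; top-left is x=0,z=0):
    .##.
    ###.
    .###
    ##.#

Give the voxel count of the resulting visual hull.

voxel count = 23

start: 4×4×4 = 64 voxels
V1 z: intersect with XY mask (12 set) -- 48 left
V2 x: intersect with YZ mask (13 set) -- 38 left
V3 y: intersect with XZ mask (11 set) -- 23 left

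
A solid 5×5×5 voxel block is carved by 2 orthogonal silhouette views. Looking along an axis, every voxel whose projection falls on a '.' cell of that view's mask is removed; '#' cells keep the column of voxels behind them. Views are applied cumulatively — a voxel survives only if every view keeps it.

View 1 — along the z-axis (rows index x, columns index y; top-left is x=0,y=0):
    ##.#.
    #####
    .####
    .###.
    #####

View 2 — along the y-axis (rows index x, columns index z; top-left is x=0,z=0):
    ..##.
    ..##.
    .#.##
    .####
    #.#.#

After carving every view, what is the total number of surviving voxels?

55 voxels

full grid |V| = 125
[1] z-view keeps 20 columns → grid now 100
[2] y-view keeps 14 columns → grid now 55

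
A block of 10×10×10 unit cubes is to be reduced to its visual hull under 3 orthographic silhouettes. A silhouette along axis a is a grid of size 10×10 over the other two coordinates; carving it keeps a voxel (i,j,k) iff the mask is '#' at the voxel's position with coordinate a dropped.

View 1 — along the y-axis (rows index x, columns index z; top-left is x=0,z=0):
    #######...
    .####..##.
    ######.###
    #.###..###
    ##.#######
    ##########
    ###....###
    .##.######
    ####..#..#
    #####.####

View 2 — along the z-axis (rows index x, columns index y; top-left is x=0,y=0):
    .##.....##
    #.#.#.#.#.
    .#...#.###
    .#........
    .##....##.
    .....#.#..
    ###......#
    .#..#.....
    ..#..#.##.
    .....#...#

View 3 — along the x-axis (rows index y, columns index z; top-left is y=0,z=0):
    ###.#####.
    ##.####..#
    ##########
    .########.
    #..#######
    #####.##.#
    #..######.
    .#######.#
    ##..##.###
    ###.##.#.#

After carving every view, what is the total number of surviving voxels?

initial block: 10^3 = 1000
  1. axis=1 (XZ plane), |mask|=77  ⇒  voxels=770
  2. axis=2 (XY plane), |mask|=33  ⇒  voxels=248
  3. axis=0 (YZ plane), |mask|=78  ⇒  voxels=193

voxel count = 193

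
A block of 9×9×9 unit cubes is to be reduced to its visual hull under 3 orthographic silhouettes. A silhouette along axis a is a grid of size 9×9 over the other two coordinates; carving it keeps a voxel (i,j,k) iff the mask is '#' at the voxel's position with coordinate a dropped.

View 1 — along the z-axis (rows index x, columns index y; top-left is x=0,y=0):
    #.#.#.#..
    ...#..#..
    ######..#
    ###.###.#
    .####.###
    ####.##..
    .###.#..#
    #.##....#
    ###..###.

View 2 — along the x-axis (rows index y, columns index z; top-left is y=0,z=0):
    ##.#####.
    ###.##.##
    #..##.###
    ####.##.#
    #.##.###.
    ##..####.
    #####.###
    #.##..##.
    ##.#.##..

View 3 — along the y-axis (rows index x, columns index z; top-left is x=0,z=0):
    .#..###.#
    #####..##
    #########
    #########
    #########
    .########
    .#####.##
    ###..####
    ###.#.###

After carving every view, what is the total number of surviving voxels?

|visual hull| = 266

before carving: 729 voxels (9×9×9)
step 1: project along z, AND mask (48/81) → |grid| = 432
step 2: project along x, AND mask (57/81) → |grid| = 311
step 3: project along y, AND mask (68/81) → |grid| = 266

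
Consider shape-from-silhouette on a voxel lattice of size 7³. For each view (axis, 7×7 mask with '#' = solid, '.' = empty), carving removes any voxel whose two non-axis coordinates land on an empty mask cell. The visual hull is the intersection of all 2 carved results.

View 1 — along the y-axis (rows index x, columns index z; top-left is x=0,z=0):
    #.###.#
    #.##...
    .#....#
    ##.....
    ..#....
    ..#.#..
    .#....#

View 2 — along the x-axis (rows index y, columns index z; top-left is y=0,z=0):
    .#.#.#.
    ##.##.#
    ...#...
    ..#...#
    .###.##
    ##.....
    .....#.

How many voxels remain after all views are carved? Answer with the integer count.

45 voxels

before carving: 343 voxels (7×7×7)
[1] y-view keeps 17 columns → grid now 119
[2] x-view keeps 19 columns → grid now 45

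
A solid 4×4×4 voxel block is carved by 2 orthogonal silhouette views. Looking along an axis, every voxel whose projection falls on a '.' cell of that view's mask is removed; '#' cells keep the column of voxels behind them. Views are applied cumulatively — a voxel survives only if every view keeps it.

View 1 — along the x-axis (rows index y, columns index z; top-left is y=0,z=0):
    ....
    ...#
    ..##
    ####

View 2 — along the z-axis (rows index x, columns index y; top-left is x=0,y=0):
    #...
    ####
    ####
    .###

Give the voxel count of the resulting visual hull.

21 voxels

initial block: 4^3 = 64
step 1: project along x, AND mask (7/16) → |grid| = 28
step 2: project along z, AND mask (12/16) → |grid| = 21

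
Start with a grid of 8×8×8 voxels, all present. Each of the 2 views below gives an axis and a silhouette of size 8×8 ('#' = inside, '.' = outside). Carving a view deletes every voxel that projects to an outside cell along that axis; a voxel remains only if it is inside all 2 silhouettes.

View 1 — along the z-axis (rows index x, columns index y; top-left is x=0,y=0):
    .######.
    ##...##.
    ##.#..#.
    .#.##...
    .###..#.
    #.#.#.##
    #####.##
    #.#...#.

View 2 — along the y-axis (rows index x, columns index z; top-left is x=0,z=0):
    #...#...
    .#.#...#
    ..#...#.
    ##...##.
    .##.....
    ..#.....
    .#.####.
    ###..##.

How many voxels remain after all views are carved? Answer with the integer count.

voxel count = 107

full grid |V| = 512
V1 z: intersect with XY mask (36 set) -- 288 left
V2 y: intersect with XZ mask (24 set) -- 107 left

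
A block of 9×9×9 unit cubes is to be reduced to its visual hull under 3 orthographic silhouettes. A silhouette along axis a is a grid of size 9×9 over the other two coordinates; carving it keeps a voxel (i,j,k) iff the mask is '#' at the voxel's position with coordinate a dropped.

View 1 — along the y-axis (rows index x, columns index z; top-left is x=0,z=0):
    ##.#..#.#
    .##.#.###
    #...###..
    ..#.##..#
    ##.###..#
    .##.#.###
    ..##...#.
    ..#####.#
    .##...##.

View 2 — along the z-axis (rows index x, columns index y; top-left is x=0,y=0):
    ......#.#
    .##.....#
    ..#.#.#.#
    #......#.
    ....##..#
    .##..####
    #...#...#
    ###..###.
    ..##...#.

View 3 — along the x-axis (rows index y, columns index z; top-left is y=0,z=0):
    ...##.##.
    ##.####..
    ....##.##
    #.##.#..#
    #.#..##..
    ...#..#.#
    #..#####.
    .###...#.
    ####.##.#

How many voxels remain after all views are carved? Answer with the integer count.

full grid |V| = 729
[1] y-view keeps 44 columns → grid now 396
[2] z-view keeps 32 columns → grid now 163
[3] x-view keeps 43 columns → grid now 88

voxel count = 88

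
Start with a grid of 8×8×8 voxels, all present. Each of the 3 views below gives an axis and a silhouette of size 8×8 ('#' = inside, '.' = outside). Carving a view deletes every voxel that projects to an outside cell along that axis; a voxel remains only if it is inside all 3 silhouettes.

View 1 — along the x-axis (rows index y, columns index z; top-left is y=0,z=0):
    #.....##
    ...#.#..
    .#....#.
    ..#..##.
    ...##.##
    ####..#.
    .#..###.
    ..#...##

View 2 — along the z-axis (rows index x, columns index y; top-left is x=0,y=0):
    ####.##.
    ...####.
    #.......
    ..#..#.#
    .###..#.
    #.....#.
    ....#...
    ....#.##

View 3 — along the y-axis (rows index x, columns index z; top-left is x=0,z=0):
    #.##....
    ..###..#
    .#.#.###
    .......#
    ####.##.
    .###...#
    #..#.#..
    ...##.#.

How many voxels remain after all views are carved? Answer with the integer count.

voxel count = 35

start: 8×8×8 = 512 voxels
[1] x-view keeps 26 columns → grid now 208
[2] z-view keeps 24 columns → grid now 81
[3] y-view keeps 29 columns → grid now 35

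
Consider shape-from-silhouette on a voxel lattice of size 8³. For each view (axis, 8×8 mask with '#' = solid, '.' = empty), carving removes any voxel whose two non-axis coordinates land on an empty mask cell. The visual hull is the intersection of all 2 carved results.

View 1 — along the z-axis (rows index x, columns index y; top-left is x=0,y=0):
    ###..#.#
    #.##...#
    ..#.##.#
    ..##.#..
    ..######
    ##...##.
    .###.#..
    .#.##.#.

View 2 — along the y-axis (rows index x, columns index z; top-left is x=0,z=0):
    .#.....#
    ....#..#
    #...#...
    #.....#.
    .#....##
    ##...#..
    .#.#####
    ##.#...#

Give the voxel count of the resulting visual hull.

initial block: 8^3 = 512
after view 1 [z-axis, 34 of 64 cells solid] → remaining = 272
after view 2 [y-axis, 24 of 64 cells solid] → remaining = 102

102 voxels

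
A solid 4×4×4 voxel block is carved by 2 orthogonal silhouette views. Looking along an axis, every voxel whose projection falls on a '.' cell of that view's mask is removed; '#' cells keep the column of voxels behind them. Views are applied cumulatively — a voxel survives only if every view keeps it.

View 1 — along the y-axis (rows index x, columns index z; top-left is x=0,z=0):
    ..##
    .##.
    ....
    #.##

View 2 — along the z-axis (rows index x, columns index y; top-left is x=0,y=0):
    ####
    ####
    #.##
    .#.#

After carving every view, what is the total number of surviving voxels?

initial block: 4^3 = 64
[1] y-view keeps 7 columns → grid now 28
[2] z-view keeps 13 columns → grid now 22

voxel count = 22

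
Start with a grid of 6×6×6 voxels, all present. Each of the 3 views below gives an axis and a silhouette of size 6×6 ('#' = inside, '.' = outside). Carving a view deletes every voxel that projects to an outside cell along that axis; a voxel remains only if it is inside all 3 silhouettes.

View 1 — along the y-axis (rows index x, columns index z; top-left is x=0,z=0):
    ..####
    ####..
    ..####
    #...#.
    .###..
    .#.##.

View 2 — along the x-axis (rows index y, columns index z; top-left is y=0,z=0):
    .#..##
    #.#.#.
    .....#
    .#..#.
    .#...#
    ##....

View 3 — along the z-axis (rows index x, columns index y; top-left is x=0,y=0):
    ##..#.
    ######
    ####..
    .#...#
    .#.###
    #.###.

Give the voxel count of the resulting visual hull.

|visual hull| = 30

full grid |V| = 216
V1 y: intersect with XZ mask (20 set) -- 120 left
V2 x: intersect with YZ mask (13 set) -- 38 left
V3 z: intersect with XY mask (23 set) -- 30 left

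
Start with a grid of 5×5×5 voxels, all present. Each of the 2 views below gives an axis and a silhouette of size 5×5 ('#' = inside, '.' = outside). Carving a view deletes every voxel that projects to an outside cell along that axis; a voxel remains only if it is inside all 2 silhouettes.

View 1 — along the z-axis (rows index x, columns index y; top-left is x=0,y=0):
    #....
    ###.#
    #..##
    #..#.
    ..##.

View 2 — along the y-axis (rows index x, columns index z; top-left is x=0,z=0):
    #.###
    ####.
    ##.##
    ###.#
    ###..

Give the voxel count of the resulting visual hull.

initial block: 5^3 = 125
after view 1 [z-axis, 12 of 25 cells solid] → remaining = 60
after view 2 [y-axis, 19 of 25 cells solid] → remaining = 46

voxel count = 46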